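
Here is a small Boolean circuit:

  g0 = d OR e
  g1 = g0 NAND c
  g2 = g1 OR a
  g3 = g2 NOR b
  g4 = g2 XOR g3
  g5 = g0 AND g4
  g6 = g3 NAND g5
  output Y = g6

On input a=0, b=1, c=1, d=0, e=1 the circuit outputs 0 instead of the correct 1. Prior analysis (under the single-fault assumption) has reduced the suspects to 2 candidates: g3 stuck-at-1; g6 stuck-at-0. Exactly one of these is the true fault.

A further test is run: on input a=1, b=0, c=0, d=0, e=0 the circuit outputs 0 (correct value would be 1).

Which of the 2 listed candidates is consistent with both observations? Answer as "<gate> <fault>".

Evaluate each candidate on input a=1, b=0, c=0, d=0, e=0:
  g3 stuck-at-1: g0=0, g1=1, g2=1, g3=1 [stuck-at-1], g4=0, g5=0, g6=1 → 1 — eliminated
  g6 stuck-at-0: g0=0, g1=1, g2=1, g3=0, g4=1, g5=0, g6=0 [stuck-at-0] → 0 — matches
Only g6 stuck-at-0 reproduces the observed 0.

g6 stuck-at-0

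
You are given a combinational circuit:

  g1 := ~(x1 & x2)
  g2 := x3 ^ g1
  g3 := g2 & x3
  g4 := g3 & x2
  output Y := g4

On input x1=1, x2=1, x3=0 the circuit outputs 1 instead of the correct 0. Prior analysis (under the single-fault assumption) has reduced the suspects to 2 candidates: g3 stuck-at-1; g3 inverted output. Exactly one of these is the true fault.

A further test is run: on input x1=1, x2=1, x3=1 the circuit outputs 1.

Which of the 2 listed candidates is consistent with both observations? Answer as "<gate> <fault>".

Evaluate each candidate on input x1=1, x2=1, x3=1:
  g3 stuck-at-1: g1=0, g2=1, g3=1 [stuck-at-1], g4=1 → 1 — matches
  g3 inverted output: g1=0, g2=1, g3=0 [inverted output], g4=0 → 0 — eliminated
Only g3 stuck-at-1 reproduces the observed 1.

g3 stuck-at-1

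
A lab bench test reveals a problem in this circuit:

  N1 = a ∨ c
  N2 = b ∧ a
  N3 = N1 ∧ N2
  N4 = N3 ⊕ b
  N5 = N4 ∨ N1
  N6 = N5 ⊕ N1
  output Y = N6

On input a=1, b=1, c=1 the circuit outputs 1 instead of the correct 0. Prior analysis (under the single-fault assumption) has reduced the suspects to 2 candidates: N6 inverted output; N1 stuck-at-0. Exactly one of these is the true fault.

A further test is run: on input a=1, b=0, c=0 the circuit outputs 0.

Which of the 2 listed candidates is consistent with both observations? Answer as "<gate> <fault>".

N1 stuck-at-0

Evaluate each candidate on input a=1, b=0, c=0:
  N6 inverted output: N1=1, N2=0, N3=0, N4=0, N5=1, N6=1 [inverted output] → 1 — eliminated
  N1 stuck-at-0: N1=0 [stuck-at-0], N2=0, N3=0, N4=0, N5=0, N6=0 → 0 — matches
Only N1 stuck-at-0 reproduces the observed 0.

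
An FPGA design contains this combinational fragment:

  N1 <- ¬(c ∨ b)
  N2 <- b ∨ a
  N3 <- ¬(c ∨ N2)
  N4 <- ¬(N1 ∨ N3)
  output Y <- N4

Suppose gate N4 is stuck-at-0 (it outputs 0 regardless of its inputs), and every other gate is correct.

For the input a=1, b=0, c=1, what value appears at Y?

Propagate with N4 forced: N1=0, N2=1, N3=0, N4=0 [stuck-at-0].
So Y = 0. (Without the fault it would be 1.)

0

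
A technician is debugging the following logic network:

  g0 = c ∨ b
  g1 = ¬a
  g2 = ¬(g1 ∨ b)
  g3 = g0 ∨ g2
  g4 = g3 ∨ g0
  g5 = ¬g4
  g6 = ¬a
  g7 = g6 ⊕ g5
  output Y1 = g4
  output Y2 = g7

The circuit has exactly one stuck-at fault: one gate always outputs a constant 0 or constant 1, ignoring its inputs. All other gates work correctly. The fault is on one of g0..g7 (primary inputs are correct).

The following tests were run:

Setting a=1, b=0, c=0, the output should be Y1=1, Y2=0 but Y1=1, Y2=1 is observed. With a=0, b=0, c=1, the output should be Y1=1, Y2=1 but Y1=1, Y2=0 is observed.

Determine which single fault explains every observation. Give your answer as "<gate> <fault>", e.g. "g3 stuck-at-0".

Fault-free values for test 1 (a=1, b=0, c=0): g0=0, g1=0, g2=1, g3=1, g4=1, g5=0, g6=0, g7=0, giving Y1=1, Y2=0. Observed Y1=1, Y2=1.
Test 1: faults giving observed Y1=1, Y2=1 are {g5 stuck-at-1, g6 stuck-at-1, g7 stuck-at-1}.
Test 2 (a=0, b=0, c=1): fault-free g0=1, g1=1, g2=0, g3=1, g4=1, g5=0, g6=1, g7=1 → Y1=1, Y2=1; observed Y1=1, Y2=0. Eliminates g6 stuck-at-1, g7 stuck-at-1.
Only g5 stuck-at-1 is consistent with every test.

g5 stuck-at-1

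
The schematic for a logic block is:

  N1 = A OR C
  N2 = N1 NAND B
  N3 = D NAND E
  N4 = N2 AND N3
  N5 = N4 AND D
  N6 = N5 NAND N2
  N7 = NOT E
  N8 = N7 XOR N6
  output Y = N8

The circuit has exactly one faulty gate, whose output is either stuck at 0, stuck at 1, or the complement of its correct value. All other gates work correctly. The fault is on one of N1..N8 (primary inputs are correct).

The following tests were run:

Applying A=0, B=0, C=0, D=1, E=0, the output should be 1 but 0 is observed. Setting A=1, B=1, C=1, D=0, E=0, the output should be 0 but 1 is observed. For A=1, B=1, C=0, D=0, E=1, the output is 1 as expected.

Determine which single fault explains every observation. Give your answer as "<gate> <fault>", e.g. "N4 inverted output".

N7 stuck-at-0

Fault-free values for test 1 (A=0, B=0, C=0, D=1, E=0): N1=0, N2=1, N3=1, N4=1, N5=1, N6=0, N7=1, N8=1, giving Y=1. Observed 0.
Test 1: faults giving observed 0 are {N2 stuck-at-0, N2 inverted output, N3 stuck-at-0, N3 inverted output, N4 stuck-at-0, N4 inverted output, N5 stuck-at-0, N5 inverted output, N6 stuck-at-1, N6 inverted output, N7 stuck-at-0, N7 inverted output, N8 stuck-at-0, N8 inverted output}.
Test 2 (A=1, B=1, C=1, D=0, E=0): fault-free N1=1, N2=0, N3=1, N4=0, N5=0, N6=1, N7=1, N8=0 → 0; observed 1. Eliminates N2 stuck-at-0, N2 inverted output, N3 stuck-at-0, N3 inverted output, N4 stuck-at-0, N4 inverted output, N5 stuck-at-0, N5 inverted output, N6 stuck-at-1, N8 stuck-at-0.
Test 3 (A=1, B=1, C=0, D=0, E=1): fault-free N1=1, N2=0, N3=1, N4=0, N5=0, N6=1, N7=0, N8=1 → 1; observed 1. Eliminates N6 inverted output, N7 inverted output, N8 inverted output.
Only N7 stuck-at-0 is consistent with every test.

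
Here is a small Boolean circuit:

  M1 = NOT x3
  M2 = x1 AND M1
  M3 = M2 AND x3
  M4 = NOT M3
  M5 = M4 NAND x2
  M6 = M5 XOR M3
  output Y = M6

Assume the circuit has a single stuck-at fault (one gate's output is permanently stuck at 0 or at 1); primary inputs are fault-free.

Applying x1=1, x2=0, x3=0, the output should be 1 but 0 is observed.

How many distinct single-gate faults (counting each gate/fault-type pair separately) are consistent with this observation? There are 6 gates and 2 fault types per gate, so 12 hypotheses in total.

3

Fault-free: M1=1, M2=1, M3=0, M4=1, M5=1, M6=1 → 1. Observed 0.
  M1 stuck-at-0: output 1 ✗
  M1 stuck-at-1: output 1 ✗
  M2 stuck-at-0: output 1 ✗
  M2 stuck-at-1: output 1 ✗
  M3 stuck-at-0: output 1 ✗
  M3 stuck-at-1: output 0 ✓
  M4 stuck-at-0: output 1 ✗
  M4 stuck-at-1: output 1 ✗
  M5 stuck-at-0: output 0 ✓
  M5 stuck-at-1: output 1 ✗
  M6 stuck-at-0: output 0 ✓
  M6 stuck-at-1: output 1 ✗
Consistent faults: {M3 stuck-at-1, M5 stuck-at-0, M6 stuck-at-0} — 3 in all.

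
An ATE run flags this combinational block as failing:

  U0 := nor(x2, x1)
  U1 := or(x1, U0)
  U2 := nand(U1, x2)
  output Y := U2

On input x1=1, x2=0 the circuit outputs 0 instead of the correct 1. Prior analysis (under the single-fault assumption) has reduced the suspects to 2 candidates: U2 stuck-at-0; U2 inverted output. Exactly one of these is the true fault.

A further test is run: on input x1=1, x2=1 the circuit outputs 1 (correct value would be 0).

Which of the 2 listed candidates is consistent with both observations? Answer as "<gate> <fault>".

U2 inverted output

Evaluate each candidate on input x1=1, x2=1:
  U2 stuck-at-0: U0=0, U1=1, U2=0 [stuck-at-0] → 0 — eliminated
  U2 inverted output: U0=0, U1=1, U2=1 [inverted output] → 1 — matches
Only U2 inverted output reproduces the observed 1.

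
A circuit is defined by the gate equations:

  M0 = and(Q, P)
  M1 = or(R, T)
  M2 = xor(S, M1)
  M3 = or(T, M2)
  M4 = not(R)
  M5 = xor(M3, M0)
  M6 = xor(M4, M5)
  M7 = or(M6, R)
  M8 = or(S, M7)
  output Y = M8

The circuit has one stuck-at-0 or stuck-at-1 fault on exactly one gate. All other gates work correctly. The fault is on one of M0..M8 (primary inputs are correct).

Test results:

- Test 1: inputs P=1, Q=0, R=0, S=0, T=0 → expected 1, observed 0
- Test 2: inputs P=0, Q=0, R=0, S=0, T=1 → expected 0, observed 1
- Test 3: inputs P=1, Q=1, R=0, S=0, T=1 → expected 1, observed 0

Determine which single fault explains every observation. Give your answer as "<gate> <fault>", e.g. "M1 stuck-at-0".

M4 stuck-at-0

Fault-free values for test 1 (P=1, Q=0, R=0, S=0, T=0): M0=0, M1=0, M2=0, M3=0, M4=1, M5=0, M6=1, M7=1, M8=1, giving Y=1. Observed 0.
Test 1: faults giving observed 0 are {M0 stuck-at-1, M1 stuck-at-1, M2 stuck-at-1, M3 stuck-at-1, M4 stuck-at-0, M5 stuck-at-1, M6 stuck-at-0, M7 stuck-at-0, M8 stuck-at-0}.
Test 2 (P=0, Q=0, R=0, S=0, T=1): fault-free M0=0, M1=1, M2=1, M3=1, M4=1, M5=1, M6=0, M7=0, M8=0 → 0; observed 1. Eliminates M1 stuck-at-1, M2 stuck-at-1, M3 stuck-at-1, M5 stuck-at-1, M6 stuck-at-0, M7 stuck-at-0, M8 stuck-at-0.
Test 3 (P=1, Q=1, R=0, S=0, T=1): fault-free M0=1, M1=1, M2=1, M3=1, M4=1, M5=0, M6=1, M7=1, M8=1 → 1; observed 0. Eliminates M0 stuck-at-1.
Only M4 stuck-at-0 is consistent with every test.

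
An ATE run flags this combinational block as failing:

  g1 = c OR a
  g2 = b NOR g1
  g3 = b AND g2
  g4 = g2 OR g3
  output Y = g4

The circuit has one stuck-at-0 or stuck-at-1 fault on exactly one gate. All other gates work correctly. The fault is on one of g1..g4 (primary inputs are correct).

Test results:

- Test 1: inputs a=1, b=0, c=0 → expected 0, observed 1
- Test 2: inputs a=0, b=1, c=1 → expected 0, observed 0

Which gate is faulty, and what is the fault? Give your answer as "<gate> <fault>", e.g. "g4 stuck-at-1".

Fault-free values for test 1 (a=1, b=0, c=0): g1=1, g2=0, g3=0, g4=0, giving Y=0. Observed 1.
Test 1: faults giving observed 1 are {g1 stuck-at-0, g2 stuck-at-1, g3 stuck-at-1, g4 stuck-at-1}.
Test 2 (a=0, b=1, c=1): fault-free g1=1, g2=0, g3=0, g4=0 → 0; observed 0. Eliminates g2 stuck-at-1, g3 stuck-at-1, g4 stuck-at-1.
Only g1 stuck-at-0 is consistent with every test.

g1 stuck-at-0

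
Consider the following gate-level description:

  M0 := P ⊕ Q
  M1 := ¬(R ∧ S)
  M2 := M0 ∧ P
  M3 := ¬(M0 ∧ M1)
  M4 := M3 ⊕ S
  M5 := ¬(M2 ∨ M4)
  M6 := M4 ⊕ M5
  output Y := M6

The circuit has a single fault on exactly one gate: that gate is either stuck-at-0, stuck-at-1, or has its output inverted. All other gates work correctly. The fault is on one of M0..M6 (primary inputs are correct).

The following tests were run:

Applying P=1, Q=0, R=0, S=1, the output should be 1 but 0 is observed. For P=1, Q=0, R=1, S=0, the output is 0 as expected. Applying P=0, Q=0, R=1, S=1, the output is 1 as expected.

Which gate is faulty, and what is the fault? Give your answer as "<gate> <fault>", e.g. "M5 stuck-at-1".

M4 stuck-at-0

Fault-free values for test 1 (P=1, Q=0, R=0, S=1): M0=1, M1=1, M2=1, M3=0, M4=1, M5=0, M6=1, giving Y=1. Observed 0.
Test 1: faults giving observed 0 are {M1 stuck-at-0, M1 inverted output, M3 stuck-at-1, M3 inverted output, M4 stuck-at-0, M4 inverted output, M5 stuck-at-1, M5 inverted output, M6 stuck-at-0, M6 inverted output}.
Test 2 (P=1, Q=0, R=1, S=0): fault-free M0=1, M1=1, M2=1, M3=0, M4=0, M5=0, M6=0 → 0; observed 0. Eliminates M1 stuck-at-0, M1 inverted output, M3 stuck-at-1, M3 inverted output, M4 inverted output, M5 stuck-at-1, M5 inverted output, M6 inverted output.
Test 3 (P=0, Q=0, R=1, S=1): fault-free M0=0, M1=0, M2=0, M3=1, M4=0, M5=1, M6=1 → 1; observed 1. Eliminates M6 stuck-at-0.
Only M4 stuck-at-0 is consistent with every test.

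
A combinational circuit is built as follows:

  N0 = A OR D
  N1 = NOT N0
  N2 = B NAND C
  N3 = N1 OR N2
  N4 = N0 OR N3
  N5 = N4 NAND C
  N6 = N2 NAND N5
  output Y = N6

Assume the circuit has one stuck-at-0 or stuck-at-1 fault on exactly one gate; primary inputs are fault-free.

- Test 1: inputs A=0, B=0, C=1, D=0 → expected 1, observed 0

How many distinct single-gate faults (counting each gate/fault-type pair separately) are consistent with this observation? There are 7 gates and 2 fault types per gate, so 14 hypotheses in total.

4

Fault-free: N0=0, N1=1, N2=1, N3=1, N4=1, N5=0, N6=1 → 1. Observed 0.
  N0 stuck-at-0: output 1 ✗
  N0 stuck-at-1: output 1 ✗
  N1 stuck-at-0: output 1 ✗
  N1 stuck-at-1: output 1 ✗
  N2 stuck-at-0: output 1 ✗
  N2 stuck-at-1: output 1 ✗
  N3 stuck-at-0: output 0 ✓
  N3 stuck-at-1: output 1 ✗
  N4 stuck-at-0: output 0 ✓
  N4 stuck-at-1: output 1 ✗
  N5 stuck-at-0: output 1 ✗
  N5 stuck-at-1: output 0 ✓
  N6 stuck-at-0: output 0 ✓
  N6 stuck-at-1: output 1 ✗
Consistent faults: {N3 stuck-at-0, N4 stuck-at-0, N5 stuck-at-1, N6 stuck-at-0} — 4 in all.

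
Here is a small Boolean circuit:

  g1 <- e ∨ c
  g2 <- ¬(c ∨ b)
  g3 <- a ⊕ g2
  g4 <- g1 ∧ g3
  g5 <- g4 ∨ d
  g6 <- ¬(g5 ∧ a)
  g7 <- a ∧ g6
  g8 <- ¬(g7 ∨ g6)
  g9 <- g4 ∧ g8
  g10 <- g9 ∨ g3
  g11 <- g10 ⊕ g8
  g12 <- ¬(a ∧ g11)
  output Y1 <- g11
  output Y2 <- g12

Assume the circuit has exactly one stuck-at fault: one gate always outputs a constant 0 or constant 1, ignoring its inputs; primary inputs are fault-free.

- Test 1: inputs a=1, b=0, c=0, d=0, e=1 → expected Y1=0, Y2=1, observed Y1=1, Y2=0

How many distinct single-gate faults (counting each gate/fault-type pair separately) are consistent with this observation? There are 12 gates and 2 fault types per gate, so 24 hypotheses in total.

6

Fault-free: g1=1, g2=1, g3=0, g4=0, g5=0, g6=1, g7=1, g8=0, g9=0, g10=0, g11=0, g12=1 → Y1=0, Y2=1. Observed Y1=1, Y2=0.
  g1: none of the 2 fault types match ✗
  g2: none of the 2 fault types match ✗
  g3: none of the 2 fault types match ✗
  g4: none of the 2 fault types match ✗
  g5: stuck-at-1 ✓; others ✗
  g6: stuck-at-0 ✓; others ✗
  g7: none of the 2 fault types match ✗
  g8: stuck-at-1 ✓; others ✗
  g9: stuck-at-1 ✓; others ✗
  g10: stuck-at-1 ✓; others ✗
  g11: stuck-at-1 ✓; others ✗
  g12: none of the 2 fault types match ✗
Consistent faults: {g5 stuck-at-1, g6 stuck-at-0, g8 stuck-at-1, g9 stuck-at-1, g10 stuck-at-1, g11 stuck-at-1} — 6 in all.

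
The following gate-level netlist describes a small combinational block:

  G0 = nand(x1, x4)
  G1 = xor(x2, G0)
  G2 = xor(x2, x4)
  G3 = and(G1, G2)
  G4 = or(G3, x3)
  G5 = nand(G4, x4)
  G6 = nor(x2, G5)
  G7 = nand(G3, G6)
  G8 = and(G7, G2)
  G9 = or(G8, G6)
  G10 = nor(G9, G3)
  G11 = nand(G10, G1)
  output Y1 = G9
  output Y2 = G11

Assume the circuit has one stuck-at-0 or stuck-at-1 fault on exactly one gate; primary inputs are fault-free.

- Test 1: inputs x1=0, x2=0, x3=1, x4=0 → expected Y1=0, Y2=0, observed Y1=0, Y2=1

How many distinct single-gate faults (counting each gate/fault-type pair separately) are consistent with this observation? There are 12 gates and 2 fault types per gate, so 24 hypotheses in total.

5

Fault-free: G0=1, G1=1, G2=0, G3=0, G4=1, G5=1, G6=0, G7=1, G8=0, G9=0, G10=1, G11=0 → Y1=0, Y2=0. Observed Y1=0, Y2=1.
  G0: stuck-at-0 ✓; others ✗
  G1: stuck-at-0 ✓; others ✗
  G2: none of the 2 fault types match ✗
  G3: stuck-at-1 ✓; others ✗
  G4: none of the 2 fault types match ✗
  G5: none of the 2 fault types match ✗
  G6: none of the 2 fault types match ✗
  G7: none of the 2 fault types match ✗
  G8: none of the 2 fault types match ✗
  G9: none of the 2 fault types match ✗
  G10: stuck-at-0 ✓; others ✗
  G11: stuck-at-1 ✓; others ✗
Consistent faults: {G0 stuck-at-0, G1 stuck-at-0, G3 stuck-at-1, G10 stuck-at-0, G11 stuck-at-1} — 5 in all.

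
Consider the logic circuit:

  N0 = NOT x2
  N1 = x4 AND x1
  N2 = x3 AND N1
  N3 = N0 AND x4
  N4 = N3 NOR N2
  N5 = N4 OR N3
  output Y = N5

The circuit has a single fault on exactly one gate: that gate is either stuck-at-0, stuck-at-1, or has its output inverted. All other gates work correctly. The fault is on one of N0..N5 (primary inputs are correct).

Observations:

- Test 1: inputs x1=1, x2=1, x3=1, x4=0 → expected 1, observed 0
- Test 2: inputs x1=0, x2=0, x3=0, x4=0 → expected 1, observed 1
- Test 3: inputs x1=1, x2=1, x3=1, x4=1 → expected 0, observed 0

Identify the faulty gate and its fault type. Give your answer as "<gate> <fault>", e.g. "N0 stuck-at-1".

N1 stuck-at-1

Fault-free values for test 1 (x1=1, x2=1, x3=1, x4=0): N0=0, N1=0, N2=0, N3=0, N4=1, N5=1, giving Y=1. Observed 0.
Test 1: faults giving observed 0 are {N1 stuck-at-1, N1 inverted output, N2 stuck-at-1, N2 inverted output, N4 stuck-at-0, N4 inverted output, N5 stuck-at-0, N5 inverted output}.
Test 2 (x1=0, x2=0, x3=0, x4=0): fault-free N0=1, N1=0, N2=0, N3=0, N4=1, N5=1 → 1; observed 1. Eliminates N2 stuck-at-1, N2 inverted output, N4 stuck-at-0, N4 inverted output, N5 stuck-at-0, N5 inverted output.
Test 3 (x1=1, x2=1, x3=1, x4=1): fault-free N0=0, N1=1, N2=1, N3=0, N4=0, N5=0 → 0; observed 0. Eliminates N1 inverted output.
Only N1 stuck-at-1 is consistent with every test.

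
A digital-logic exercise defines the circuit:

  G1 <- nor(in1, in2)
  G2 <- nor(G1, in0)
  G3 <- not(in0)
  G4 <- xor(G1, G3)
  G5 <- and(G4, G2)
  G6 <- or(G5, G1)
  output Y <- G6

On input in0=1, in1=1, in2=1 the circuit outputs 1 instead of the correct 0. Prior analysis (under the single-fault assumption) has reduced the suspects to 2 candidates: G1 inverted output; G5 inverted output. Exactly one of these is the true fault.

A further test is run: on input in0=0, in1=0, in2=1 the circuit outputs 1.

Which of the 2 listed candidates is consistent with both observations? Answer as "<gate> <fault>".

G1 inverted output

Evaluate each candidate on input in0=0, in1=0, in2=1:
  G1 inverted output: G1=1 [inverted output], G2=0, G3=1, G4=0, G5=0, G6=1 → 1 — matches
  G5 inverted output: G1=0, G2=1, G3=1, G4=1, G5=0 [inverted output], G6=0 → 0 — eliminated
Only G1 inverted output reproduces the observed 1.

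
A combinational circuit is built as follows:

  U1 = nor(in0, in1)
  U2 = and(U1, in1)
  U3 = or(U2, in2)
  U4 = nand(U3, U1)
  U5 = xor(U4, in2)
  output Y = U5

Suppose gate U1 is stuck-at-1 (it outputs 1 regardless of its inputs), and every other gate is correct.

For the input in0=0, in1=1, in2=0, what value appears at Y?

Propagate with U1 forced: U1=1 [stuck-at-1], U2=1, U3=1, U4=0, U5=0.
So Y = 0. (Without the fault it would be 1.)

0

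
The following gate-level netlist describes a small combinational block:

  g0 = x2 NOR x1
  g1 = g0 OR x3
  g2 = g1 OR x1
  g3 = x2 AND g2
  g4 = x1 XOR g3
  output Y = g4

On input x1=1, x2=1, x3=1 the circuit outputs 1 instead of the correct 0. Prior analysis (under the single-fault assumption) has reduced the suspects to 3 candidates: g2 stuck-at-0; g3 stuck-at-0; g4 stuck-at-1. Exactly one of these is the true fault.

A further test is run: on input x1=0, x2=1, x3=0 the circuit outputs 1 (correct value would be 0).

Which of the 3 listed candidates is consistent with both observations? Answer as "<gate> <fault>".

Evaluate each candidate on input x1=0, x2=1, x3=0:
  g2 stuck-at-0: g0=0, g1=0, g2=0 [stuck-at-0], g3=0, g4=0 → 0 — eliminated
  g3 stuck-at-0: g0=0, g1=0, g2=0, g3=0 [stuck-at-0], g4=0 → 0 — eliminated
  g4 stuck-at-1: g0=0, g1=0, g2=0, g3=0, g4=1 [stuck-at-1] → 1 — matches
Only g4 stuck-at-1 reproduces the observed 1.

g4 stuck-at-1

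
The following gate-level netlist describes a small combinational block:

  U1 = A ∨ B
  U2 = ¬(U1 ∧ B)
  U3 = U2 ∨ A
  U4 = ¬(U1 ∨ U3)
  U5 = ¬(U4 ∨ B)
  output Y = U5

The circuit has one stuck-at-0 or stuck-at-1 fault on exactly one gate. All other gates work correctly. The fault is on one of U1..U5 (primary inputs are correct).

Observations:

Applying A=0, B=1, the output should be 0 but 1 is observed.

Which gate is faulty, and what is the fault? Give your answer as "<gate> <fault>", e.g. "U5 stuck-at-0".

U5 stuck-at-1

Fault-free values for test 1 (A=0, B=1): U1=1, U2=0, U3=0, U4=0, U5=0, giving Y=0. Observed 1.
Test 1: faults giving observed 1 are {U5 stuck-at-1}.
Only U5 stuck-at-1 is consistent with every test.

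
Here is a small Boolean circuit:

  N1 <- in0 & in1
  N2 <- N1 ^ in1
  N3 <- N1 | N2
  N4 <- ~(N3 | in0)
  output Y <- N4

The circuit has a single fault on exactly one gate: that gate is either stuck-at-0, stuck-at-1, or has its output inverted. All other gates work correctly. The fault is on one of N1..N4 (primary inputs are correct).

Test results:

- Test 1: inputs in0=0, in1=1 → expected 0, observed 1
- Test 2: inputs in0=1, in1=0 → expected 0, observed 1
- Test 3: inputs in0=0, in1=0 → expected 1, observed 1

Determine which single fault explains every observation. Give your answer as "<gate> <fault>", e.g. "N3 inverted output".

Fault-free values for test 1 (in0=0, in1=1): N1=0, N2=1, N3=1, N4=0, giving Y=0. Observed 1.
Test 1: faults giving observed 1 are {N2 stuck-at-0, N2 inverted output, N3 stuck-at-0, N3 inverted output, N4 stuck-at-1, N4 inverted output}.
Test 2 (in0=1, in1=0): fault-free N1=0, N2=0, N3=0, N4=0 → 0; observed 1. Eliminates N2 stuck-at-0, N2 inverted output, N3 stuck-at-0, N3 inverted output.
Test 3 (in0=0, in1=0): fault-free N1=0, N2=0, N3=0, N4=1 → 1; observed 1. Eliminates N4 inverted output.
Only N4 stuck-at-1 is consistent with every test.

N4 stuck-at-1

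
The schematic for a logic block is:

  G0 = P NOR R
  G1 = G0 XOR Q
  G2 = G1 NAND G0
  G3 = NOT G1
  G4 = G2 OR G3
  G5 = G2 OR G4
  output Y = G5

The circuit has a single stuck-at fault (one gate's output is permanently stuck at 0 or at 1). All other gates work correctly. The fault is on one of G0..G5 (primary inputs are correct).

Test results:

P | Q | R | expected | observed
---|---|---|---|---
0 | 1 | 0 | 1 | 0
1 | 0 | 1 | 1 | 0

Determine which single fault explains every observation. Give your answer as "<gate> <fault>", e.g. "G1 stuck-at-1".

G5 stuck-at-0

Fault-free values for test 1 (P=0, Q=1, R=0): G0=1, G1=0, G2=1, G3=1, G4=1, G5=1, giving Y=1. Observed 0.
Test 1: faults giving observed 0 are {G1 stuck-at-1, G5 stuck-at-0}.
Test 2 (P=1, Q=0, R=1): fault-free G0=0, G1=0, G2=1, G3=1, G4=1, G5=1 → 1; observed 0. Eliminates G1 stuck-at-1.
Only G5 stuck-at-0 is consistent with every test.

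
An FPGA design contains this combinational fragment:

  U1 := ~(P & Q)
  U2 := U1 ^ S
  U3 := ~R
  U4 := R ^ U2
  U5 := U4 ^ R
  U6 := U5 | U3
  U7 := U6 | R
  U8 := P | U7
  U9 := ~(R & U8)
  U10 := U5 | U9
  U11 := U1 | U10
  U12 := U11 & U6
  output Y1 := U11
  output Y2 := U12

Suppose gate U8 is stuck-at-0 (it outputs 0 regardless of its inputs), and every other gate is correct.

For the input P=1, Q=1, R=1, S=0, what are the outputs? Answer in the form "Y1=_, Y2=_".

Y1=1, Y2=0

Propagate with U8 forced: U1=0, U2=0, U3=0, U4=1, U5=0, U6=0, U7=1, U8=0 [stuck-at-0], U9=1, U10=1, U11=1, U12=0.
So the outputs are Y1=1, Y2=0. (Without the fault they would be Y1=0, Y2=0.)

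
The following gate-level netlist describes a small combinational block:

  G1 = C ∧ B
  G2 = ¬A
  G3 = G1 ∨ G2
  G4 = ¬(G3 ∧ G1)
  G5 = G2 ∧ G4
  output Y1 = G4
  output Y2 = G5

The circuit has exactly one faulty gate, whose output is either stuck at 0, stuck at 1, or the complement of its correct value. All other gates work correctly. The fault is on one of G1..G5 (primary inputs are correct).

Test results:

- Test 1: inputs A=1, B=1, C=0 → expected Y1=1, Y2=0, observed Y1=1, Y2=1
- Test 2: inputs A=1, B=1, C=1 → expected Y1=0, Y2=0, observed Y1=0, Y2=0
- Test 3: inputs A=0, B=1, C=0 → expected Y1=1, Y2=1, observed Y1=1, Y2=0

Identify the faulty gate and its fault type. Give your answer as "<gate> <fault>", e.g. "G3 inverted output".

G2 inverted output

Fault-free values for test 1 (A=1, B=1, C=0): G1=0, G2=0, G3=0, G4=1, G5=0, giving Y1=1, Y2=0. Observed Y1=1, Y2=1.
Test 1: faults giving observed Y1=1, Y2=1 are {G2 stuck-at-1, G2 inverted output, G5 stuck-at-1, G5 inverted output}.
Test 2 (A=1, B=1, C=1): fault-free G1=1, G2=0, G3=1, G4=0, G5=0 → Y1=0, Y2=0; observed Y1=0, Y2=0. Eliminates G5 stuck-at-1, G5 inverted output.
Test 3 (A=0, B=1, C=0): fault-free G1=0, G2=1, G3=1, G4=1, G5=1 → Y1=1, Y2=1; observed Y1=1, Y2=0. Eliminates G2 stuck-at-1.
Only G2 inverted output is consistent with every test.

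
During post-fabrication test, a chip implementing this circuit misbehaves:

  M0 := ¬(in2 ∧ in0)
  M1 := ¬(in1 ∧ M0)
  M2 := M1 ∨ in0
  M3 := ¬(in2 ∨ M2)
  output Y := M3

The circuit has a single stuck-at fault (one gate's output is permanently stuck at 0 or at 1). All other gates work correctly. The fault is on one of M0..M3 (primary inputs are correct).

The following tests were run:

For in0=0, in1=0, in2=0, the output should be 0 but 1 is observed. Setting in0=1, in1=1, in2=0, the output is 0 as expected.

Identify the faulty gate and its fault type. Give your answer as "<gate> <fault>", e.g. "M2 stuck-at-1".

M1 stuck-at-0

Fault-free values for test 1 (in0=0, in1=0, in2=0): M0=1, M1=1, M2=1, M3=0, giving Y=0. Observed 1.
Test 1: faults giving observed 1 are {M1 stuck-at-0, M2 stuck-at-0, M3 stuck-at-1}.
Test 2 (in0=1, in1=1, in2=0): fault-free M0=1, M1=0, M2=1, M3=0 → 0; observed 0. Eliminates M2 stuck-at-0, M3 stuck-at-1.
Only M1 stuck-at-0 is consistent with every test.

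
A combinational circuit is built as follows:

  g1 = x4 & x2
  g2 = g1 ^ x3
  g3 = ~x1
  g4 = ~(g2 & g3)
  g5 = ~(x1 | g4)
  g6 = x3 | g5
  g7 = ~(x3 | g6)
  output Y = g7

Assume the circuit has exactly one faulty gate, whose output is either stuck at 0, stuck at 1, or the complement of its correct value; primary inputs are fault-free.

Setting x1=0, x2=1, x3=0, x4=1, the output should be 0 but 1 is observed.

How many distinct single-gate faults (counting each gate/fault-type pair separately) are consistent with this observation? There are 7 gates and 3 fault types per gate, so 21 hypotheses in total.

14

Fault-free: g1=1, g2=1, g3=1, g4=0, g5=1, g6=1, g7=0 → 0. Observed 1.
  g1: stuck-at-0, inverted output ✓; others ✗
  g2: stuck-at-0, inverted output ✓; others ✗
  g3: stuck-at-0, inverted output ✓; others ✗
  g4: stuck-at-1, inverted output ✓; others ✗
  g5: stuck-at-0, inverted output ✓; others ✗
  g6: stuck-at-0, inverted output ✓; others ✗
  g7: stuck-at-1, inverted output ✓; others ✗
Consistent faults: {g1 stuck-at-0, g1 inverted output, g2 stuck-at-0, g2 inverted output, g3 stuck-at-0, g3 inverted output, g4 stuck-at-1, g4 inverted output, g5 stuck-at-0, g5 inverted output, g6 stuck-at-0, g6 inverted output, g7 stuck-at-1, g7 inverted output} — 14 in all.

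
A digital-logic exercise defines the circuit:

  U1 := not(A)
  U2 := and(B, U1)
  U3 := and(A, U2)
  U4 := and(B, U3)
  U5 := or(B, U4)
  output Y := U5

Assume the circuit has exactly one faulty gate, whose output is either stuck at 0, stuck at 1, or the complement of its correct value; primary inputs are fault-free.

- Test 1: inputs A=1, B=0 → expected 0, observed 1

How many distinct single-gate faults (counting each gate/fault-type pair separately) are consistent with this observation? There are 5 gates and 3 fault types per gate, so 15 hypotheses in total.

Fault-free: U1=0, U2=0, U3=0, U4=0, U5=0 → 0. Observed 1.
  U1: none of the 3 fault types match ✗
  U2: none of the 3 fault types match ✗
  U3: none of the 3 fault types match ✗
  U4: stuck-at-1, inverted output ✓; others ✗
  U5: stuck-at-1, inverted output ✓; others ✗
Consistent faults: {U4 stuck-at-1, U4 inverted output, U5 stuck-at-1, U5 inverted output} — 4 in all.

4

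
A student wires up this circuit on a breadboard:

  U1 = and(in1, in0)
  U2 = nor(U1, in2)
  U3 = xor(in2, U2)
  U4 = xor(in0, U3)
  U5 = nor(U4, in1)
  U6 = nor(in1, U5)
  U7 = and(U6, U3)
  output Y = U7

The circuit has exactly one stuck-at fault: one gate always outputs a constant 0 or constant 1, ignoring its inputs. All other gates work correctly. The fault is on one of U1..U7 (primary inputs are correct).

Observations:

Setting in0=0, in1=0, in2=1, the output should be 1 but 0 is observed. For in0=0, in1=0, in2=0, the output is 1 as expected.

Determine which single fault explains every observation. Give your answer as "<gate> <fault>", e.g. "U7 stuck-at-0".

Fault-free values for test 1 (in0=0, in1=0, in2=1): U1=0, U2=0, U3=1, U4=1, U5=0, U6=1, U7=1, giving Y=1. Observed 0.
Test 1: faults giving observed 0 are {U2 stuck-at-1, U3 stuck-at-0, U4 stuck-at-0, U5 stuck-at-1, U6 stuck-at-0, U7 stuck-at-0}.
Test 2 (in0=0, in1=0, in2=0): fault-free U1=0, U2=1, U3=1, U4=1, U5=0, U6=1, U7=1 → 1; observed 1. Eliminates U3 stuck-at-0, U4 stuck-at-0, U5 stuck-at-1, U6 stuck-at-0, U7 stuck-at-0.
Only U2 stuck-at-1 is consistent with every test.

U2 stuck-at-1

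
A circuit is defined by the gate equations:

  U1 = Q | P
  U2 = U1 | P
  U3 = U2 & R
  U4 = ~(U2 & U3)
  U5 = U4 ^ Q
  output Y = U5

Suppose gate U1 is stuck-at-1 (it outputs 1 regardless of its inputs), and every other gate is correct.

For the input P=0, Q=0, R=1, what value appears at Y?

0

Propagate with U1 forced: U1=1 [stuck-at-1], U2=1, U3=1, U4=0, U5=0.
So Y = 0. (Without the fault it would be 1.)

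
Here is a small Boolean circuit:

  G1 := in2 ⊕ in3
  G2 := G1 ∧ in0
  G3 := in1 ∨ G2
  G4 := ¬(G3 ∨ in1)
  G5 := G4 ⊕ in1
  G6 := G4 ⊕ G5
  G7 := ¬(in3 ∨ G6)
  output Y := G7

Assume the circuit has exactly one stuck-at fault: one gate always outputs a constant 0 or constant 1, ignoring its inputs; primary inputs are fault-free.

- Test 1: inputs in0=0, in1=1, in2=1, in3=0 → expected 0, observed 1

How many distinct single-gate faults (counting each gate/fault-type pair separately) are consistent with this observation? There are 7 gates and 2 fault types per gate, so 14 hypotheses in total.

Fault-free: G1=1, G2=0, G3=1, G4=0, G5=1, G6=1, G7=0 → 0. Observed 1.
  G1 stuck-at-0: output 0 ✗
  G1 stuck-at-1: output 0 ✗
  G2 stuck-at-0: output 0 ✗
  G2 stuck-at-1: output 0 ✗
  G3 stuck-at-0: output 0 ✗
  G3 stuck-at-1: output 0 ✗
  G4 stuck-at-0: output 0 ✗
  G4 stuck-at-1: output 0 ✗
  G5 stuck-at-0: output 1 ✓
  G5 stuck-at-1: output 0 ✗
  G6 stuck-at-0: output 1 ✓
  G6 stuck-at-1: output 0 ✗
  G7 stuck-at-0: output 0 ✗
  G7 stuck-at-1: output 1 ✓
Consistent faults: {G5 stuck-at-0, G6 stuck-at-0, G7 stuck-at-1} — 3 in all.

3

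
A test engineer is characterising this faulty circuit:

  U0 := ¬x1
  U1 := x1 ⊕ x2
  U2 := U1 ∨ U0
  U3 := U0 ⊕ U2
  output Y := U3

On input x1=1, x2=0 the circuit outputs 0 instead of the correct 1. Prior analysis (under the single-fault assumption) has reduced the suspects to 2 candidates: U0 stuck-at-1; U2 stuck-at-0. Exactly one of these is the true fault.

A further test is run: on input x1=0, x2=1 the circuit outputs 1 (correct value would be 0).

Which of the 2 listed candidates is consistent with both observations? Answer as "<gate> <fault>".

Evaluate each candidate on input x1=0, x2=1:
  U0 stuck-at-1: U0=1 [stuck-at-1], U1=1, U2=1, U3=0 → 0 — eliminated
  U2 stuck-at-0: U0=1, U1=1, U2=0 [stuck-at-0], U3=1 → 1 — matches
Only U2 stuck-at-0 reproduces the observed 1.

U2 stuck-at-0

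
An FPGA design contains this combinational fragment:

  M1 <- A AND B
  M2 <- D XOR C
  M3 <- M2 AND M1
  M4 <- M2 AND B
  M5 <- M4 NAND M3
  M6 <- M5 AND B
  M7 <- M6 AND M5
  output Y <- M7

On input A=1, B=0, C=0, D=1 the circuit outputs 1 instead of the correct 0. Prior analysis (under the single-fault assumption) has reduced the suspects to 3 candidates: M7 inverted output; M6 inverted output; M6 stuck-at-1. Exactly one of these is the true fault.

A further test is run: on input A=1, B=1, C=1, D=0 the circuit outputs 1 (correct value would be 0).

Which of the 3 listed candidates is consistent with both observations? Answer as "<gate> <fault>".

M7 inverted output

Evaluate each candidate on input A=1, B=1, C=1, D=0:
  M7 inverted output: M1=1, M2=1, M3=1, M4=1, M5=0, M6=0, M7=1 [inverted output] → 1 — matches
  M6 inverted output: M1=1, M2=1, M3=1, M4=1, M5=0, M6=1 [inverted output], M7=0 → 0 — eliminated
  M6 stuck-at-1: M1=1, M2=1, M3=1, M4=1, M5=0, M6=1 [stuck-at-1], M7=0 → 0 — eliminated
Only M7 inverted output reproduces the observed 1.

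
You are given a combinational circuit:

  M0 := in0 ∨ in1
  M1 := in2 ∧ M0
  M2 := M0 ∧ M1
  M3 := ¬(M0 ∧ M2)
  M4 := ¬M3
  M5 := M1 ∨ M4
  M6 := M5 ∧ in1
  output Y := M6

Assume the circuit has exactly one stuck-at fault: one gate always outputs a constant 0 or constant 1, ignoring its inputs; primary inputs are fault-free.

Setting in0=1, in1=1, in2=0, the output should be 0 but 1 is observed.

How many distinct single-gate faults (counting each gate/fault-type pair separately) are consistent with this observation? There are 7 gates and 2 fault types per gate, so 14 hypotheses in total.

6

Fault-free: M0=1, M1=0, M2=0, M3=1, M4=0, M5=0, M6=0 → 0. Observed 1.
  M0 stuck-at-0: output 0 ✗
  M0 stuck-at-1: output 0 ✗
  M1 stuck-at-0: output 0 ✗
  M1 stuck-at-1: output 1 ✓
  M2 stuck-at-0: output 0 ✗
  M2 stuck-at-1: output 1 ✓
  M3 stuck-at-0: output 1 ✓
  M3 stuck-at-1: output 0 ✗
  M4 stuck-at-0: output 0 ✗
  M4 stuck-at-1: output 1 ✓
  M5 stuck-at-0: output 0 ✗
  M5 stuck-at-1: output 1 ✓
  M6 stuck-at-0: output 0 ✗
  M6 stuck-at-1: output 1 ✓
Consistent faults: {M1 stuck-at-1, M2 stuck-at-1, M3 stuck-at-0, M4 stuck-at-1, M5 stuck-at-1, M6 stuck-at-1} — 6 in all.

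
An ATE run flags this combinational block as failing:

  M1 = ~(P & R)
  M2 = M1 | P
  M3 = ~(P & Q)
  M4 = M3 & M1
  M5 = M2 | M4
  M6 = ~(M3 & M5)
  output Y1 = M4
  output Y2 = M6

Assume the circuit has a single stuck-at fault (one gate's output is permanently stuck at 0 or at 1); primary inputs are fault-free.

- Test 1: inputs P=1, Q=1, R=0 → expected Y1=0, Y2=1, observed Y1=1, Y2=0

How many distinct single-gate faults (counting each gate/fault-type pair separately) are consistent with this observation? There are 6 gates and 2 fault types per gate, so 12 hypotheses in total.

Fault-free: M1=1, M2=1, M3=0, M4=0, M5=1, M6=1 → Y1=0, Y2=1. Observed Y1=1, Y2=0.
  M1 stuck-at-0: output Y1=0, Y2=1 ✗
  M1 stuck-at-1: output Y1=0, Y2=1 ✗
  M2 stuck-at-0: output Y1=0, Y2=1 ✗
  M2 stuck-at-1: output Y1=0, Y2=1 ✗
  M3 stuck-at-0: output Y1=0, Y2=1 ✗
  M3 stuck-at-1: output Y1=1, Y2=0 ✓
  M4 stuck-at-0: output Y1=0, Y2=1 ✗
  M4 stuck-at-1: output Y1=1, Y2=1 ✗
  M5 stuck-at-0: output Y1=0, Y2=1 ✗
  M5 stuck-at-1: output Y1=0, Y2=1 ✗
  M6 stuck-at-0: output Y1=0, Y2=0 ✗
  M6 stuck-at-1: output Y1=0, Y2=1 ✗
Consistent faults: {M3 stuck-at-1} — 1 in all.

1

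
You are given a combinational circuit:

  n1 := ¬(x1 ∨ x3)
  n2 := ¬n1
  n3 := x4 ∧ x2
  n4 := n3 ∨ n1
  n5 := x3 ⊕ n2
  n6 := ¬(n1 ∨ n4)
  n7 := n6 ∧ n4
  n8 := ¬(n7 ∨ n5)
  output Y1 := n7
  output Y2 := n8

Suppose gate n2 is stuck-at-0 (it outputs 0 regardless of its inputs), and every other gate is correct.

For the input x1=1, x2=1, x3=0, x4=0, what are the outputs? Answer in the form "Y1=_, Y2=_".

Propagate with n2 forced: n1=0, n2=0 [stuck-at-0], n3=0, n4=0, n5=0, n6=1, n7=0, n8=1.
So the outputs are Y1=0, Y2=1. (Without the fault they would be Y1=0, Y2=0.)

Y1=0, Y2=1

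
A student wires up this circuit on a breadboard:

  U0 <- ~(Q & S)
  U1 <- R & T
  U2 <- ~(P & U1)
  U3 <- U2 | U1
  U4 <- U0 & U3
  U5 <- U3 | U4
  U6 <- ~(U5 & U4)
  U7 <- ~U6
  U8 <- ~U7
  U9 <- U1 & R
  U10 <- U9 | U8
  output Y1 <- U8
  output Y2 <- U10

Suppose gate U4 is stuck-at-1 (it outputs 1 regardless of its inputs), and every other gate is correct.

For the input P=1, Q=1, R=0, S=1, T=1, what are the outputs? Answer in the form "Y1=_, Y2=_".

Propagate with U4 forced: U0=0, U1=0, U2=1, U3=1, U4=1 [stuck-at-1], U5=1, U6=0, U7=1, U8=0, U9=0, U10=0.
So the outputs are Y1=0, Y2=0. (Without the fault they would be Y1=1, Y2=1.)

Y1=0, Y2=0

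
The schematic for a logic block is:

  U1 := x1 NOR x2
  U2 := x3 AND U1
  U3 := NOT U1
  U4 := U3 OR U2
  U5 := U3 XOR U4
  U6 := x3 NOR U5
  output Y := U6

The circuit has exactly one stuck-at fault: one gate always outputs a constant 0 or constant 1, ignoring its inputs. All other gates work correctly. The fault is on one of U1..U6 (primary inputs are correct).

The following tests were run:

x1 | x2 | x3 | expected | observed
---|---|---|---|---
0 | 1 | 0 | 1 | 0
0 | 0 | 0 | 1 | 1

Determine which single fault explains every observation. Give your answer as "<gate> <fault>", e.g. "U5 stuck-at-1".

Fault-free values for test 1 (x1=0, x2=1, x3=0): U1=0, U2=0, U3=1, U4=1, U5=0, U6=1, giving Y=1. Observed 0.
Test 1: faults giving observed 0 are {U4 stuck-at-0, U5 stuck-at-1, U6 stuck-at-0}.
Test 2 (x1=0, x2=0, x3=0): fault-free U1=1, U2=0, U3=0, U4=0, U5=0, U6=1 → 1; observed 1. Eliminates U5 stuck-at-1, U6 stuck-at-0.
Only U4 stuck-at-0 is consistent with every test.

U4 stuck-at-0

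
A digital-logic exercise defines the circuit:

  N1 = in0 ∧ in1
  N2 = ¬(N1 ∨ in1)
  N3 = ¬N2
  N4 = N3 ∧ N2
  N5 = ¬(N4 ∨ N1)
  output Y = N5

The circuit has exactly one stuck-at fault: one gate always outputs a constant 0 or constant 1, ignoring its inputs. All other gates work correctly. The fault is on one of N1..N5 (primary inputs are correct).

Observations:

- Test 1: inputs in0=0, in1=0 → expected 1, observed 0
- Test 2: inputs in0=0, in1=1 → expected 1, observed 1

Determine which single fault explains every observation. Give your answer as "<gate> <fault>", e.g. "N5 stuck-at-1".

Fault-free values for test 1 (in0=0, in1=0): N1=0, N2=1, N3=0, N4=0, N5=1, giving Y=1. Observed 0.
Test 1: faults giving observed 0 are {N1 stuck-at-1, N3 stuck-at-1, N4 stuck-at-1, N5 stuck-at-0}.
Test 2 (in0=0, in1=1): fault-free N1=0, N2=0, N3=1, N4=0, N5=1 → 1; observed 1. Eliminates N1 stuck-at-1, N4 stuck-at-1, N5 stuck-at-0.
Only N3 stuck-at-1 is consistent with every test.

N3 stuck-at-1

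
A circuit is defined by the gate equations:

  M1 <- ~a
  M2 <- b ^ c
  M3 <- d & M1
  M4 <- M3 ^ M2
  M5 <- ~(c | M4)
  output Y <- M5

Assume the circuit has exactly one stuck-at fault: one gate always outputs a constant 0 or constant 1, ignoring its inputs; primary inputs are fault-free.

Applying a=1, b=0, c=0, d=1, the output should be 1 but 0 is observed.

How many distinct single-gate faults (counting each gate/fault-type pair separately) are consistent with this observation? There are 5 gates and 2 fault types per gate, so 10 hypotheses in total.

5

Fault-free: M1=0, M2=0, M3=0, M4=0, M5=1 → 1. Observed 0.
  M1 stuck-at-0: output 1 ✗
  M1 stuck-at-1: output 0 ✓
  M2 stuck-at-0: output 1 ✗
  M2 stuck-at-1: output 0 ✓
  M3 stuck-at-0: output 1 ✗
  M3 stuck-at-1: output 0 ✓
  M4 stuck-at-0: output 1 ✗
  M4 stuck-at-1: output 0 ✓
  M5 stuck-at-0: output 0 ✓
  M5 stuck-at-1: output 1 ✗
Consistent faults: {M1 stuck-at-1, M2 stuck-at-1, M3 stuck-at-1, M4 stuck-at-1, M5 stuck-at-0} — 5 in all.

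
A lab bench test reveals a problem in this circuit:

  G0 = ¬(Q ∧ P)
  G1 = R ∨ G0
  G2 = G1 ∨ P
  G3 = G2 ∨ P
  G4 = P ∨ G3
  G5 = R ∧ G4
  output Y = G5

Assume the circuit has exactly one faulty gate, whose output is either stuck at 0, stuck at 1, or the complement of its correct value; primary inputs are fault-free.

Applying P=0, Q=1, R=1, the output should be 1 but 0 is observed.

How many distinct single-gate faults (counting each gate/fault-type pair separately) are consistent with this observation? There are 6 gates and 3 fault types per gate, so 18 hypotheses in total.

Fault-free: G0=1, G1=1, G2=1, G3=1, G4=1, G5=1 → 1. Observed 0.
  G0: none of the 3 fault types match ✗
  G1: stuck-at-0, inverted output ✓; others ✗
  G2: stuck-at-0, inverted output ✓; others ✗
  G3: stuck-at-0, inverted output ✓; others ✗
  G4: stuck-at-0, inverted output ✓; others ✗
  G5: stuck-at-0, inverted output ✓; others ✗
Consistent faults: {G1 stuck-at-0, G1 inverted output, G2 stuck-at-0, G2 inverted output, G3 stuck-at-0, G3 inverted output, G4 stuck-at-0, G4 inverted output, G5 stuck-at-0, G5 inverted output} — 10 in all.

10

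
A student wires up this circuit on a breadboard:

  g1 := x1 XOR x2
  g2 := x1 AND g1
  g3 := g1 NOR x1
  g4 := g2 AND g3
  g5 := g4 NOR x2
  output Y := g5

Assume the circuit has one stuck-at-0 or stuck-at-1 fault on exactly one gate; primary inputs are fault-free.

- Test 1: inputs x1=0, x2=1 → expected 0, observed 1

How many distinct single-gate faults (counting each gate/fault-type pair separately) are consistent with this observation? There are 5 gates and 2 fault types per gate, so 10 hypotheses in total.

1

Fault-free: g1=1, g2=0, g3=0, g4=0, g5=0 → 0. Observed 1.
  g1 stuck-at-0: output 0 ✗
  g1 stuck-at-1: output 0 ✗
  g2 stuck-at-0: output 0 ✗
  g2 stuck-at-1: output 0 ✗
  g3 stuck-at-0: output 0 ✗
  g3 stuck-at-1: output 0 ✗
  g4 stuck-at-0: output 0 ✗
  g4 stuck-at-1: output 0 ✗
  g5 stuck-at-0: output 0 ✗
  g5 stuck-at-1: output 1 ✓
Consistent faults: {g5 stuck-at-1} — 1 in all.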